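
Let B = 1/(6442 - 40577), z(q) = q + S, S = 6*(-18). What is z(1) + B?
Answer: -3652446/34135 ≈ -107.00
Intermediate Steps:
S = -108
z(q) = -108 + q (z(q) = q - 108 = -108 + q)
B = -1/34135 (B = 1/(-34135) = -1/34135 ≈ -2.9295e-5)
z(1) + B = (-108 + 1) - 1/34135 = -107 - 1/34135 = -3652446/34135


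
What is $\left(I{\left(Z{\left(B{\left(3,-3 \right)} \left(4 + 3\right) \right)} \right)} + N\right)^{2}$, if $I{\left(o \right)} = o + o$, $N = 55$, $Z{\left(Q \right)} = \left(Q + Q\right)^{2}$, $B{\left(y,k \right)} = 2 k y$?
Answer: $16145005969$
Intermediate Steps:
$B{\left(y,k \right)} = 2 k y$
$Z{\left(Q \right)} = 4 Q^{2}$ ($Z{\left(Q \right)} = \left(2 Q\right)^{2} = 4 Q^{2}$)
$I{\left(o \right)} = 2 o$
$\left(I{\left(Z{\left(B{\left(3,-3 \right)} \left(4 + 3\right) \right)} \right)} + N\right)^{2} = \left(2 \cdot 4 \left(2 \left(-3\right) 3 \left(4 + 3\right)\right)^{2} + 55\right)^{2} = \left(2 \cdot 4 \left(\left(-18\right) 7\right)^{2} + 55\right)^{2} = \left(2 \cdot 4 \left(-126\right)^{2} + 55\right)^{2} = \left(2 \cdot 4 \cdot 15876 + 55\right)^{2} = \left(2 \cdot 63504 + 55\right)^{2} = \left(127008 + 55\right)^{2} = 127063^{2} = 16145005969$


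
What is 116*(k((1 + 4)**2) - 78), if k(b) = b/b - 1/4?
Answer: -8961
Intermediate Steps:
k(b) = 3/4 (k(b) = 1 - 1*1/4 = 1 - 1/4 = 3/4)
116*(k((1 + 4)**2) - 78) = 116*(3/4 - 78) = 116*(-309/4) = -8961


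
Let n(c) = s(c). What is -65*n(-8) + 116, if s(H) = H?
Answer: 636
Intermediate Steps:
n(c) = c
-65*n(-8) + 116 = -65*(-8) + 116 = 520 + 116 = 636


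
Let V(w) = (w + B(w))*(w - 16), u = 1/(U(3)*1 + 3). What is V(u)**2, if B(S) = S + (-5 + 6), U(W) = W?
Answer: 36100/81 ≈ 445.68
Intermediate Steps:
B(S) = 1 + S (B(S) = S + 1 = 1 + S)
u = 1/6 (u = 1/(3*1 + 3) = 1/(3 + 3) = 1/6 ≈ 0.16667)
V(w) = (1 + 2*w)*(-16 + w) (V(w) = (w + (1 + w))*(w - 16) = (1 + 2*w)*(-16 + w))
V(u)**2 = (-16 - 31*1/6 + 2*(1/6)**2)**2 = (-16 - 31/6 + 2*(1/36))**2 = (-16 - 31/6 + 1/18)**2 = (-190/9)**2 = 36100/81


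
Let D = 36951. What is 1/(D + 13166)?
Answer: 1/50117 ≈ 1.9953e-5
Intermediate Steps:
1/(D + 13166) = 1/(36951 + 13166) = 1/50117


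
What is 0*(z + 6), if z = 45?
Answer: 0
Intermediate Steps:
0*(z + 6) = 0*(45 + 6) = 0*51 = 0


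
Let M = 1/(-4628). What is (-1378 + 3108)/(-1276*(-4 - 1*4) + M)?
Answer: 8006440/47242623 ≈ 0.16947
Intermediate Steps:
M = -1/4628 ≈ -0.00021608
(-1378 + 3108)/(-1276*(-4 - 1*4) + M) = (-1378 + 3108)/(-1276*(-4 - 1*4) - 1/4628) = 1730/(-1276*(-4 - 4) - 1/4628) = 1730/(-1276*(-8) - 1/4628) = 1730/(10208 - 1/4628) = 1730/(47242623/4628) = 1730*(4628/47242623) = 8006440/47242623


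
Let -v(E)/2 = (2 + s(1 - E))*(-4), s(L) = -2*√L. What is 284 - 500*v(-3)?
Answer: 8284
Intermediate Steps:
v(E) = 16 - 16*√(1 - E) (v(E) = -2*(2 - 2*√(1 - E))*(-4) = -2*(-8 + 8*√(1 - E)) = 16 - 16*√(1 - E))
284 - 500*v(-3) = 284 - 500*(16 - 16*√(1 - 1*(-3))) = 284 - 500*(16 - 16*√(1 + 3)) = 284 - 500*(16 - 16*√4) = 284 - 500*(16 - 16*2) = 284 - 500*(16 - 32) = 284 - 500*(-16) = 284 + 8000 = 8284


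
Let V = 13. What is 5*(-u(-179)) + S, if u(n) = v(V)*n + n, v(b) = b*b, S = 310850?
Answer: 463000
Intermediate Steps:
v(b) = b²
u(n) = 170*n (u(n) = 13²*n + n = 169*n + n = 170*n)
5*(-u(-179)) + S = 5*(-170*(-179)) + 310850 = 5*(-1*(-30430)) + 310850 = 5*30430 + 310850 = 152150 + 310850 = 463000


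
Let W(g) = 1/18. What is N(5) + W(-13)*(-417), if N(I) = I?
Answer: -109/6 ≈ -18.167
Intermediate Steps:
W(g) = 1/18
N(5) + W(-13)*(-417) = 5 + (1/18)*(-417) = 5 - 139/6 = -109/6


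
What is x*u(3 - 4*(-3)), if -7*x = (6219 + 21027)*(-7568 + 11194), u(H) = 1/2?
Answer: -7056714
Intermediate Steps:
u(H) = 1/2
x = -14113428 (x = -(6219 + 21027)*(-7568 + 11194)/7 = -27246*3626/7 = -1/7*98793996 = -14113428)
x*u(3 - 4*(-3)) = -14113428*1/2 = -7056714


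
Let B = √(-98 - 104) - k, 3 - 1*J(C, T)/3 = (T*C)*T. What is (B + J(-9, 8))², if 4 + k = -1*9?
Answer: (1750 + I*√202)² ≈ 3.0623e+6 + 4.974e+4*I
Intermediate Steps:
k = -13 (k = -4 - 1*9 = -4 - 9 = -13)
J(C, T) = 9 - 3*C*T² (J(C, T) = 9 - 3*T*C*T = 9 - 3*C*T*T = 9 - 3*C*T²)
B = 13 + I*√202 (B = √(-98 - 104) - 1*(-13) = √(-202) + 13 = I*√202 + 13 = 13 + I*√202 ≈ 13.0 + 14.213*I)
(B + J(-9, 8))² = ((13 + I*√202) + (9 - 3*(-9)*8²))² = ((13 + I*√202) + (9 - 3*(-9)*64))² = ((13 + I*√202) + (9 + 1728))² = ((13 + I*√202) + 1737)² = (1750 + I*√202)²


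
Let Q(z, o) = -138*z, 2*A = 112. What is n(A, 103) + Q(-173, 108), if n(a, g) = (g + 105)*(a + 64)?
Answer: 48834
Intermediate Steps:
A = 56 (A = (½)*112 = 56)
n(a, g) = (64 + a)*(105 + g) (n(a, g) = (105 + g)*(64 + a) = (64 + a)*(105 + g))
n(A, 103) + Q(-173, 108) = (6720 + 64*103 + 105*56 + 56*103) - 138*(-173) = (6720 + 6592 + 5880 + 5768) + 23874 = 24960 + 23874 = 48834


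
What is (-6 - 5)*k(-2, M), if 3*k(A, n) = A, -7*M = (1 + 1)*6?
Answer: 22/3 ≈ 7.3333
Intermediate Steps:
M = -12/7 (M = -(1 + 1)*6/7 = -2*6/7 = -⅐*12 = -12/7 ≈ -1.7143)
k(A, n) = A/3
(-6 - 5)*k(-2, M) = (-6 - 5)*((⅓)*(-2)) = -11*(-⅔) = 22/3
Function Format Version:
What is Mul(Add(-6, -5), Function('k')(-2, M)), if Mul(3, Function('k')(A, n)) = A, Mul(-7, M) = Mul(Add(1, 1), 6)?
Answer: Rational(22, 3) ≈ 7.3333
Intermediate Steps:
M = Rational(-12, 7) (M = Mul(Rational(-1, 7), Mul(Add(1, 1), 6)) = Mul(Rational(-1, 7), Mul(2, 6)) = Mul(Rational(-1, 7), 12) = Rational(-12, 7) ≈ -1.7143)
Function('k')(A, n) = Mul(Rational(1, 3), A)
Mul(Add(-6, -5), Function('k')(-2, M)) = Mul(Add(-6, -5), Mul(Rational(1, 3), -2)) = Mul(-11, Rational(-2, 3)) = Rational(22, 3)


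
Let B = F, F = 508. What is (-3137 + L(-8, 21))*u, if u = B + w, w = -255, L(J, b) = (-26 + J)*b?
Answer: -974303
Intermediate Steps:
L(J, b) = b*(-26 + J)
B = 508
u = 253 (u = 508 - 255 = 253)
(-3137 + L(-8, 21))*u = (-3137 + 21*(-26 - 8))*253 = (-3137 + 21*(-34))*253 = (-3137 - 714)*253 = -3851*253 = -974303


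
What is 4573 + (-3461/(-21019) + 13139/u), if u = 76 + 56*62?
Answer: 341321807345/74575412 ≈ 4576.9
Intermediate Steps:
u = 3548 (u = 76 + 3472 = 3548)
4573 + (-3461/(-21019) + 13139/u) = 4573 + (-3461/(-21019) + 13139/3548) = 4573 + (-3461*(-1/21019) + 13139*(1/3548)) = 4573 + (3461/21019 + 13139/3548) = 4573 + 288448269/74575412 = 341321807345/74575412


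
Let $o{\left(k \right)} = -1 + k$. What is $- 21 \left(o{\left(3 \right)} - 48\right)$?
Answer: $966$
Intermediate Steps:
$- 21 \left(o{\left(3 \right)} - 48\right) = - 21 \left(\left(-1 + 3\right) - 48\right) = - 21 \left(2 - 48\right) = \left(-21\right) \left(-46\right) = 966$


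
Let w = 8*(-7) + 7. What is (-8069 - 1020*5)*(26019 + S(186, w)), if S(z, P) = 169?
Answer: -344869772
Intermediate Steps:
w = -49 (w = -56 + 7 = -49)
(-8069 - 1020*5)*(26019 + S(186, w)) = (-8069 - 1020*5)*(26019 + 169) = (-8069 - 5100)*26188 = -13169*26188 = -344869772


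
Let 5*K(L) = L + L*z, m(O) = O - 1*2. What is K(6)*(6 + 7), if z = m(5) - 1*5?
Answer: -78/5 ≈ -15.600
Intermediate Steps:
m(O) = -2 + O (m(O) = O - 2 = -2 + O)
z = -2 (z = (-2 + 5) - 1*5 = 3 - 5 = -2)
K(L) = -L/5 (K(L) = (L + L*(-2))/5 = (L - 2*L)/5 = (-L)/5 = -L/5)
K(6)*(6 + 7) = (-1/5*6)*(6 + 7) = -6/5*13 = -78/5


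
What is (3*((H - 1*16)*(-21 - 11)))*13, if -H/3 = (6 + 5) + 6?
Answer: 83616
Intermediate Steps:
H = -51 (H = -3*((6 + 5) + 6) = -3*(11 + 6) = -3*17 = -51)
(3*((H - 1*16)*(-21 - 11)))*13 = (3*((-51 - 1*16)*(-21 - 11)))*13 = (3*((-51 - 16)*(-32)))*13 = (3*(-67*(-32)))*13 = (3*2144)*13 = 6432*13 = 83616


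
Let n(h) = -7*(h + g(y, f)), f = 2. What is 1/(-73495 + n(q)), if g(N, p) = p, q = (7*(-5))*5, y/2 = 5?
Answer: -1/72284 ≈ -1.3834e-5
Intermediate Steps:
y = 10 (y = 2*5 = 10)
q = -175 (q = -35*5 = -175)
n(h) = -14 - 7*h (n(h) = -7*(h + 2) = -7*(2 + h) = -14 - 7*h)
1/(-73495 + n(q)) = 1/(-73495 + (-14 - 7*(-175))) = 1/(-73495 + (-14 + 1225)) = 1/(-73495 + 1211) = 1/(-72284) = -1/72284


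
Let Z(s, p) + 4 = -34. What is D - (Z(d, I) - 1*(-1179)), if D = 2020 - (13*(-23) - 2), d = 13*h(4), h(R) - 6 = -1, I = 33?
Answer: 1180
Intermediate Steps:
h(R) = 5 (h(R) = 6 - 1 = 5)
d = 65 (d = 13*5 = 65)
Z(s, p) = -38 (Z(s, p) = -4 - 34 = -38)
D = 2321 (D = 2020 - (-299 - 2) = 2020 - 1*(-301) = 2020 + 301 = 2321)
D - (Z(d, I) - 1*(-1179)) = 2321 - (-38 - 1*(-1179)) = 2321 - (-38 + 1179) = 2321 - 1*1141 = 2321 - 1141 = 1180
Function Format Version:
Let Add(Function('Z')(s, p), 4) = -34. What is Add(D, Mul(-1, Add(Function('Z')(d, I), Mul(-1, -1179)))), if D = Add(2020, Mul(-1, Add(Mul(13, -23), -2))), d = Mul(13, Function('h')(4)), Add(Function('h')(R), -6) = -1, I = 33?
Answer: 1180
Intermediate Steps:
Function('h')(R) = 5 (Function('h')(R) = Add(6, -1) = 5)
d = 65 (d = Mul(13, 5) = 65)
Function('Z')(s, p) = -38 (Function('Z')(s, p) = Add(-4, -34) = -38)
D = 2321 (D = Add(2020, Mul(-1, Add(-299, -2))) = Add(2020, Mul(-1, -301)) = Add(2020, 301) = 2321)
Add(D, Mul(-1, Add(Function('Z')(d, I), Mul(-1, -1179)))) = Add(2321, Mul(-1, Add(-38, Mul(-1, -1179)))) = Add(2321, Mul(-1, Add(-38, 1179))) = Add(2321, Mul(-1, 1141)) = Add(2321, -1141) = 1180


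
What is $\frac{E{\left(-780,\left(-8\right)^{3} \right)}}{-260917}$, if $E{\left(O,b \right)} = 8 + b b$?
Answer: $- \frac{262152}{260917} \approx -1.0047$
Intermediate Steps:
$E{\left(O,b \right)} = 8 + b^{2}$
$\frac{E{\left(-780,\left(-8\right)^{3} \right)}}{-260917} = \frac{8 + \left(\left(-8\right)^{3}\right)^{2}}{-260917} = \left(8 + \left(-512\right)^{2}\right) \left(- \frac{1}{260917}\right) = \left(8 + 262144\right) \left(- \frac{1}{260917}\right) = 262152 \left(- \frac{1}{260917}\right) = - \frac{262152}{260917}$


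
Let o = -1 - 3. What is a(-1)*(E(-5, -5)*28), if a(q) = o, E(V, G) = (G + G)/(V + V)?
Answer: -112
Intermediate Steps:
o = -4
E(V, G) = G/V (E(V, G) = (2*G)/((2*V)) = (2*G)*(1/(2*V)) = G/V)
a(q) = -4
a(-1)*(E(-5, -5)*28) = -4*(-5/(-5))*28 = -4*(-5*(-⅕))*28 = -4*28 = -112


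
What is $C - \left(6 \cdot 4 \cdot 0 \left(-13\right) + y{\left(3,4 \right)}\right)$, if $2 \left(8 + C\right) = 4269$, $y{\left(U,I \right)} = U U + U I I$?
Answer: $\frac{4139}{2} \approx 2069.5$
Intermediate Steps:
$y{\left(U,I \right)} = U^{2} + U I^{2}$ ($y{\left(U,I \right)} = U^{2} + I U I = U^{2} + U I^{2}$)
$C = \frac{4253}{2}$ ($C = -8 + \frac{1}{2} \cdot 4269 = -8 + \frac{4269}{2} = \frac{4253}{2} \approx 2126.5$)
$C - \left(6 \cdot 4 \cdot 0 \left(-13\right) + y{\left(3,4 \right)}\right) = \frac{4253}{2} - \left(6 \cdot 4 \cdot 0 \left(-13\right) + 3 \left(3 + 4^{2}\right)\right) = \frac{4253}{2} - \left(24 \cdot 0 \left(-13\right) + 3 \left(3 + 16\right)\right) = \frac{4253}{2} - \left(0 \left(-13\right) + 3 \cdot 19\right) = \frac{4253}{2} - \left(0 + 57\right) = \frac{4253}{2} - 57 = \frac{4139}{2}$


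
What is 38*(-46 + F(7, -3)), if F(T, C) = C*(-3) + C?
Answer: -1520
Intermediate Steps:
F(T, C) = -2*C (F(T, C) = -3*C + C = -2*C)
38*(-46 + F(7, -3)) = 38*(-46 - 2*(-3)) = 38*(-46 + 6) = 38*(-40) = -1520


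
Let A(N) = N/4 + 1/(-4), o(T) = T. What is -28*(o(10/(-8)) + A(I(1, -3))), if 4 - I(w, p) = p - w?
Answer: -14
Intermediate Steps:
I(w, p) = 4 + w - p (I(w, p) = 4 - (p - w) = 4 + (w - p) = 4 + w - p)
A(N) = -1/4 + N/4 (A(N) = N*(1/4) + 1*(-1/4) = N/4 - 1/4 = -1/4 + N/4)
-28*(o(10/(-8)) + A(I(1, -3))) = -28*(10/(-8) + (-1/4 + (4 + 1 - 1*(-3))/4)) = -28*(10*(-1/8) + (-1/4 + (4 + 1 + 3)/4)) = -28*(-5/4 + (-1/4 + (1/4)*8)) = -28*(-5/4 + (-1/4 + 2)) = -28*(-5/4 + 7/4) = -28*1/2 = -14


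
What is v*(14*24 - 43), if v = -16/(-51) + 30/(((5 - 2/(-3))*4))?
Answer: 48931/102 ≈ 479.72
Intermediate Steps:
v = 167/102 (v = -16*(-1/51) + 30/(((5 - 2*(-1/3))*4)) = 16/51 + 30/(((5 + 2/3)*4)) = 16/51 + 30/(((17/3)*4)) = 16/51 + 30/(68/3) = 16/51 + 30*(3/68) = 16/51 + 45/34 = 167/102 ≈ 1.6373)
v*(14*24 - 43) = 167*(14*24 - 43)/102 = 167*(336 - 43)/102 = (167/102)*293 = 48931/102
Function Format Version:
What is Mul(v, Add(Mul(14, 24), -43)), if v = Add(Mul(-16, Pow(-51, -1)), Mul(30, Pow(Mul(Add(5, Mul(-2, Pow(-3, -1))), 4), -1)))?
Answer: Rational(48931, 102) ≈ 479.72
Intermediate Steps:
v = Rational(167, 102) (v = Add(Mul(-16, Rational(-1, 51)), Mul(30, Pow(Mul(Add(5, Mul(-2, Rational(-1, 3))), 4), -1))) = Add(Rational(16, 51), Mul(30, Pow(Mul(Add(5, Rational(2, 3)), 4), -1))) = Add(Rational(16, 51), Mul(30, Pow(Mul(Rational(17, 3), 4), -1))) = Add(Rational(16, 51), Mul(30, Pow(Rational(68, 3), -1))) = Add(Rational(16, 51), Mul(30, Rational(3, 68))) = Add(Rational(16, 51), Rational(45, 34)) = Rational(167, 102) ≈ 1.6373)
Mul(v, Add(Mul(14, 24), -43)) = Mul(Rational(167, 102), Add(Mul(14, 24), -43)) = Mul(Rational(167, 102), Add(336, -43)) = Mul(Rational(167, 102), 293) = Rational(48931, 102)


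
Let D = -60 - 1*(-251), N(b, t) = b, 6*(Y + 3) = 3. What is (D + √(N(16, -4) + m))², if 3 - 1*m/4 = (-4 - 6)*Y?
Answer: 36409 + 2292*I*√2 ≈ 36409.0 + 3241.4*I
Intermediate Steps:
Y = -5/2 (Y = -3 + (⅙)*3 = -3 + ½ = -5/2 ≈ -2.5000)
D = 191 (D = -60 + 251 = 191)
m = -88 (m = 12 - 4*(-4 - 6)*(-5)/2 = 12 - (-40)*(-5)/2 = 12 - 4*25 = 12 - 100 = -88)
(D + √(N(16, -4) + m))² = (191 + √(16 - 88))² = (191 + √(-72))² = (191 + 6*I*√2)²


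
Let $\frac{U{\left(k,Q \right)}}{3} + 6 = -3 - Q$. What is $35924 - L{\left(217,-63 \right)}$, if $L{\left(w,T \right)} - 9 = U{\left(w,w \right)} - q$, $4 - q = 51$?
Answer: $36546$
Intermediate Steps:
$q = -47$ ($q = 4 - 51 = -47$)
$U{\left(k,Q \right)} = -27 - 3 Q$ ($U{\left(k,Q \right)} = -18 + 3 \left(-3 - Q\right) = -18 - \left(9 + 3 Q\right) = -27 - 3 Q$)
$L{\left(w,T \right)} = 29 - 3 w$ ($L{\left(w,T \right)} = 9 - \left(-20 + 3 w\right) = 29 - 3 w$)
$35924 - L{\left(217,-63 \right)} = 35924 - \left(29 - 651\right) = 35924 - -622 = 35924 + 622 = 36546$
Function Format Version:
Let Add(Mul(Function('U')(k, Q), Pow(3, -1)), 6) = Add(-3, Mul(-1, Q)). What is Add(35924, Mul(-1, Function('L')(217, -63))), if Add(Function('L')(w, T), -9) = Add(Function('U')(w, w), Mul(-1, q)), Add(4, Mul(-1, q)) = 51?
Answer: 36546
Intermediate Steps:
q = -47 (q = Add(4, Mul(-1, 51)) = Add(4, -51) = -47)
Function('U')(k, Q) = Add(-27, Mul(-3, Q)) (Function('U')(k, Q) = Add(-18, Mul(3, Add(-3, Mul(-1, Q)))) = Add(-18, Add(-9, Mul(-3, Q))) = Add(-27, Mul(-3, Q)))
Function('L')(w, T) = Add(29, Mul(-3, w)) (Function('L')(w, T) = Add(9, Add(Add(-27, Mul(-3, w)), Mul(-1, -47))) = Add(9, Add(Add(-27, Mul(-3, w)), 47)) = Add(9, Add(20, Mul(-3, w))) = Add(29, Mul(-3, w)))
Add(35924, Mul(-1, Function('L')(217, -63))) = Add(35924, Mul(-1, Add(29, Mul(-3, 217)))) = Add(35924, Mul(-1, Add(29, -651))) = Add(35924, Mul(-1, -622)) = Add(35924, 622) = 36546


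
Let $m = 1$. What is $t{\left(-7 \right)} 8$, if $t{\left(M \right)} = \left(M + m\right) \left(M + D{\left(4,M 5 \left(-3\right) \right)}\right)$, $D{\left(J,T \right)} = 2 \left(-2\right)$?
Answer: $528$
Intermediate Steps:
$D{\left(J,T \right)} = -4$
$t{\left(M \right)} = \left(1 + M\right) \left(-4 + M\right)$ ($t{\left(M \right)} = \left(M + 1\right) \left(M - 4\right) = \left(1 + M\right) \left(-4 + M\right)$)
$t{\left(-7 \right)} 8 = \left(-4 + \left(-7\right)^{2} - -21\right) 8 = \left(-4 + 49 + 21\right) 8 = 66 \cdot 8 = 528$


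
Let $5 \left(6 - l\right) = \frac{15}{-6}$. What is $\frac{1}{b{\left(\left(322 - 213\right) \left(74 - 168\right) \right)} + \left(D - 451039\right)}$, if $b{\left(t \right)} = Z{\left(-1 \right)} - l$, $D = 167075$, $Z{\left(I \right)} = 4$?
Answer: $- \frac{2}{567933} \approx -3.5215 \cdot 10^{-6}$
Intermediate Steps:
$l = \frac{13}{2}$ ($l = 6 - \frac{15 \frac{1}{-6}}{5} = 6 - \frac{15 \left(- \frac{1}{6}\right)}{5} = 6 - - \frac{1}{2} = 6 + \frac{1}{2} = \frac{13}{2} \approx 6.5$)
$b{\left(t \right)} = - \frac{5}{2}$ ($b{\left(t \right)} = 4 - \frac{13}{2} = - \frac{5}{2}$)
$\frac{1}{b{\left(\left(322 - 213\right) \left(74 - 168\right) \right)} + \left(D - 451039\right)} = \frac{1}{- \frac{5}{2} + \left(167075 - 451039\right)} = \frac{1}{- \frac{5}{2} - 283964} = \frac{1}{- \frac{567933}{2}} = - \frac{2}{567933}$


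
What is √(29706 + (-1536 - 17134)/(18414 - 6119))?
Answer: 14*√916395530/2459 ≈ 172.35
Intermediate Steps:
√(29706 + (-1536 - 17134)/(18414 - 6119)) = √(29706 - 18670/12295) = √(29706 - 18670*1/12295) = √(29706 - 3734/2459) = √(73043320/2459) = 14*√916395530/2459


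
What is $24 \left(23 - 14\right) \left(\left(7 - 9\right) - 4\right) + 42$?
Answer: $-1254$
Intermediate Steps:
$24 \left(23 - 14\right) \left(\left(7 - 9\right) - 4\right) + 42 = 24 \cdot 9 \left(\left(7 - 9\right) - 4\right) + 42 = 24 \cdot 9 \left(-2 - 4\right) + 42 = 24 \cdot 9 \left(-6\right) + 42 = 24 \left(-54\right) + 42 = -1296 + 42 = -1254$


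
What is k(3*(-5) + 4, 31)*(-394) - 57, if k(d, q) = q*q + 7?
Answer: -381449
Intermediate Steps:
k(d, q) = 7 + q² (k(d, q) = q² + 7 = 7 + q²)
k(3*(-5) + 4, 31)*(-394) - 57 = (7 + 31²)*(-394) - 57 = (7 + 961)*(-394) - 57 = 968*(-394) - 57 = -381392 - 57 = -381449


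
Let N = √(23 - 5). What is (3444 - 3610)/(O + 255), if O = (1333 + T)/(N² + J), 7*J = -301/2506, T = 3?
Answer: -7480790/14839591 ≈ -0.50411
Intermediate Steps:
J = -43/2506 (J = (-301/2506)/7 = (-301*1/2506)/7 = (⅐)*(-43/358) = -43/2506 ≈ -0.017159)
N = 3*√2 (N = √18 = 3*√2 ≈ 4.2426)
O = 3348016/45065 (O = (1333 + 3)/((3*√2)² - 43/2506) = 1336/(18 - 43/2506) = 1336/(45065/2506) = 1336*(2506/45065) = 3348016/45065 ≈ 74.293)
(3444 - 3610)/(O + 255) = (3444 - 3610)/(3348016/45065 + 255) = -166/14839591/45065 = -166*45065/14839591 = -7480790/14839591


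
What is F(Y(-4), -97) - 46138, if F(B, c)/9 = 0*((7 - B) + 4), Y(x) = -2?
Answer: -46138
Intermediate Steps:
F(B, c) = 0 (F(B, c) = 9*(0*((7 - B) + 4)) = 9*(0*(11 - B)) = 9*0 = 0)
F(Y(-4), -97) - 46138 = 0 - 46138 = -46138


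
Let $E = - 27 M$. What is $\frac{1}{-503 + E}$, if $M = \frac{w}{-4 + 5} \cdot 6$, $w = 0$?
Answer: $- \frac{1}{503} \approx -0.0019881$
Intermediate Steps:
$M = 0$ ($M = \frac{1}{-4 + 5} \cdot 0 \cdot 6 = 1^{-1} \cdot 0 \cdot 6 = 1 \cdot 0 \cdot 6 = 0 \cdot 6 = 0$)
$E = 0$ ($E = \left(-27\right) 0 = 0$)
$\frac{1}{-503 + E} = \frac{1}{-503 + 0} = \frac{1}{-503} = - \frac{1}{503}$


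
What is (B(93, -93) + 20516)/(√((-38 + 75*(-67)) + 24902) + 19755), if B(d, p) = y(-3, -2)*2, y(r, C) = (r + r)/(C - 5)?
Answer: 472882020/455280217 - 71812*√19839/1365840651 ≈ 1.0313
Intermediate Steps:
y(r, C) = 2*r/(-5 + C) (y(r, C) = (2*r)/(-5 + C) = 2*r/(-5 + C))
B(d, p) = 12/7 (B(d, p) = (2*(-3)/(-5 - 2))*2 = (2*(-3)/(-7))*2 = (2*(-3)*(-⅐))*2 = (6/7)*2 = 12/7)
(B(93, -93) + 20516)/(√((-38 + 75*(-67)) + 24902) + 19755) = (12/7 + 20516)/(√((-38 + 75*(-67)) + 24902) + 19755) = 143624/(7*(√((-38 - 5025) + 24902) + 19755)) = 143624/(7*(√(-5063 + 24902) + 19755)) = 143624/(7*(√19839 + 19755)) = 143624/(7*(19755 + √19839))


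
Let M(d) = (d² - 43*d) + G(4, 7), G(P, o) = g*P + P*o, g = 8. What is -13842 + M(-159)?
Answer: 18336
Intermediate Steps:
G(P, o) = 8*P + P*o
M(d) = 60 + d² - 43*d (M(d) = (d² - 43*d) + 4*(8 + 7) = (d² - 43*d) + 4*15 = (d² - 43*d) + 60 = 60 + d² - 43*d)
-13842 + M(-159) = -13842 + (60 + (-159)² - 43*(-159)) = -13842 + (60 + 25281 + 6837) = -13842 + 32178 = 18336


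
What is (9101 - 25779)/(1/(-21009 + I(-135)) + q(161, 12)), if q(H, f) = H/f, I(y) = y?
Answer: -11375472/9151 ≈ -1243.1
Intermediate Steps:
(9101 - 25779)/(1/(-21009 + I(-135)) + q(161, 12)) = (9101 - 25779)/(1/(-21009 - 135) + 161/12) = -16678/(1/(-21144) + 161*(1/12)) = -16678/(-1/21144 + 161/12) = -16678/283681/21144 = -16678*21144/283681 = -11375472/9151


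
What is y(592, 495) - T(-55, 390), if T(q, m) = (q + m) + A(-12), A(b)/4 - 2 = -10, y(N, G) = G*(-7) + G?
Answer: -3273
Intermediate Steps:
y(N, G) = -6*G (y(N, G) = -7*G + G = -6*G)
A(b) = -32 (A(b) = 8 + 4*(-10) = 8 - 40 = -32)
T(q, m) = -32 + m + q (T(q, m) = (q + m) - 32 = (m + q) - 32 = -32 + m + q)
y(592, 495) - T(-55, 390) = -6*495 - (-32 + 390 - 55) = -2970 - 1*303 = -2970 - 303 = -3273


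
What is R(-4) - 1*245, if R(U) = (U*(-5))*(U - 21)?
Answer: -745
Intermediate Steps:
R(U) = -5*U*(-21 + U) (R(U) = (-5*U)*(-21 + U) = -5*U*(-21 + U))
R(-4) - 1*245 = 5*(-4)*(21 - 1*(-4)) - 1*245 = 5*(-4)*(21 + 4) - 245 = 5*(-4)*25 - 245 = -500 - 245 = -745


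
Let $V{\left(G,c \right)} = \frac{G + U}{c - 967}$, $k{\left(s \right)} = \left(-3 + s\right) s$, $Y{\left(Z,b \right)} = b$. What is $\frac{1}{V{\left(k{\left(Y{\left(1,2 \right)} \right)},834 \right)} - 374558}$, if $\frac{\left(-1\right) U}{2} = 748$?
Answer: $- \frac{19}{7116388} \approx -2.6699 \cdot 10^{-6}$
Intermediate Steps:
$U = -1496$ ($U = \left(-2\right) 748 = -1496$)
$k{\left(s \right)} = s \left(-3 + s\right)$
$V{\left(G,c \right)} = \frac{-1496 + G}{-967 + c}$ ($V{\left(G,c \right)} = \frac{G - 1496}{c - 967} = \frac{-1496 + G}{-967 + c}$)
$\frac{1}{V{\left(k{\left(Y{\left(1,2 \right)} \right)},834 \right)} - 374558} = \frac{1}{\frac{-1496 + 2 \left(-3 + 2\right)}{-967 + 834} - 374558} = \frac{1}{\frac{-1496 + 2 \left(-1\right)}{-133} - 374558} = \frac{1}{- \frac{-1496 - 2}{133} - 374558} = \frac{1}{\left(- \frac{1}{133}\right) \left(-1498\right) - 374558} = \frac{1}{\frac{214}{19} - 374558} = \frac{1}{- \frac{7116388}{19}} = - \frac{19}{7116388}$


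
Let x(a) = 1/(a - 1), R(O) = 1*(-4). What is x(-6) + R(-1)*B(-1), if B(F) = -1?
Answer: 27/7 ≈ 3.8571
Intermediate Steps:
R(O) = -4
x(a) = 1/(-1 + a)
x(-6) + R(-1)*B(-1) = 1/(-1 - 6) - 4*(-1) = 1/(-7) + 4 = -1/7 + 4 = 27/7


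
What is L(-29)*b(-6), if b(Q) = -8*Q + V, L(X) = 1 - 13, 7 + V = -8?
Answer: -396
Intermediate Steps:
V = -15 (V = -7 - 8 = -15)
L(X) = -12
b(Q) = -15 - 8*Q (b(Q) = -8*Q - 15 = -15 - 8*Q)
L(-29)*b(-6) = -12*(-15 - 8*(-6)) = -12*(-15 + 48) = -12*33 = -396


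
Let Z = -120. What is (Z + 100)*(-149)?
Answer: 2980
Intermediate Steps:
(Z + 100)*(-149) = (-120 + 100)*(-149) = -20*(-149) = 2980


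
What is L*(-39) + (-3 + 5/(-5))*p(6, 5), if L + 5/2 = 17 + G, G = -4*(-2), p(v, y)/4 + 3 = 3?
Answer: -1755/2 ≈ -877.50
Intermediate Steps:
p(v, y) = 0 (p(v, y) = -12 + 4*3 = -12 + 12 = 0)
G = 8
L = 45/2 (L = -5/2 + (17 + 8) = -5/2 + 25 = 45/2 ≈ 22.500)
L*(-39) + (-3 + 5/(-5))*p(6, 5) = (45/2)*(-39) + (-3 + 5/(-5))*0 = -1755/2 + (-3 + 5*(-1/5))*0 = -1755/2 + (-3 - 1)*0 = -1755/2 - 4*0 = -1755/2 + 0 = -1755/2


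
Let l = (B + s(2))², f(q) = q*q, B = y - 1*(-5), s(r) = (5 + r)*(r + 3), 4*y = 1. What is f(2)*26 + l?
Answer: 27585/16 ≈ 1724.1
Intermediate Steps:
y = ¼ (y = (¼)*1 = ¼ ≈ 0.25000)
s(r) = (3 + r)*(5 + r) (s(r) = (5 + r)*(3 + r) = (3 + r)*(5 + r))
B = 21/4 (B = ¼ - 1*(-5) = ¼ + 5 = 21/4 ≈ 5.2500)
f(q) = q²
l = 25921/16 (l = (21/4 + (15 + 2² + 8*2))² = (21/4 + (15 + 4 + 16))² = (21/4 + 35)² = (161/4)² = 25921/16 ≈ 1620.1)
f(2)*26 + l = 2²*26 + 25921/16 = 4*26 + 25921/16 = 104 + 25921/16 = 27585/16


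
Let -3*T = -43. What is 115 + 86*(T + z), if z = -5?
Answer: 2753/3 ≈ 917.67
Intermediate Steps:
T = 43/3 (T = -⅓*(-43) = 43/3 ≈ 14.333)
115 + 86*(T + z) = 115 + 86*(43/3 - 5) = 115 + 86*(28/3) = 115 + 2408/3 = 2753/3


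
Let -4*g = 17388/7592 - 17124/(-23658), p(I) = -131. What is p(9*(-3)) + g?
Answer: -3944075649/29935256 ≈ -131.75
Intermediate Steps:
g = -22557113/29935256 (g = -(17388/7592 - 17124/(-23658))/4 = -(17388*(1/7592) - 17124*(-1/23658))/4 = -(4347/1898 + 2854/3943)/4 = -¼*22557113/7483814 = -22557113/29935256 ≈ -0.75353)
p(9*(-3)) + g = -131 - 22557113/29935256 = -3944075649/29935256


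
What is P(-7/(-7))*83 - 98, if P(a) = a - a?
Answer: -98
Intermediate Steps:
P(a) = 0
P(-7/(-7))*83 - 98 = 0*83 - 98 = 0 - 98 = -98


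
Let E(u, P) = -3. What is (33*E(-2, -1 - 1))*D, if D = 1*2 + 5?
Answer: -693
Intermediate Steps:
D = 7 (D = 2 + 5 = 7)
(33*E(-2, -1 - 1))*D = (33*(-3))*7 = -99*7 = -693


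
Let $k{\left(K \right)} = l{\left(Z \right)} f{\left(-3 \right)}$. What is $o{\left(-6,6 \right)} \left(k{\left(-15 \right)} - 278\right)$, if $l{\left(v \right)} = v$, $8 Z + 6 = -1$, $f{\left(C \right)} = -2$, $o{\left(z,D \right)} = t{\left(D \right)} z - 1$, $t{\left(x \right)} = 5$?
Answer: $\frac{34255}{4} \approx 8563.8$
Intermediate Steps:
$o{\left(z,D \right)} = -1 + 5 z$ ($o{\left(z,D \right)} = 5 z - 1 = -1 + 5 z$)
$Z = - \frac{7}{8}$ ($Z = - \frac{3}{4} + \frac{1}{8} \left(-1\right) = - \frac{3}{4} - \frac{1}{8} = - \frac{7}{8} \approx -0.875$)
$k{\left(K \right)} = \frac{7}{4}$ ($k{\left(K \right)} = \left(- \frac{7}{8}\right) \left(-2\right) = \frac{7}{4}$)
$o{\left(-6,6 \right)} \left(k{\left(-15 \right)} - 278\right) = \left(-1 + 5 \left(-6\right)\right) \left(\frac{7}{4} - 278\right) = \left(-1 - 30\right) \left(\frac{7}{4} - 278\right) = \left(-31\right) \left(- \frac{1105}{4}\right) = \frac{34255}{4}$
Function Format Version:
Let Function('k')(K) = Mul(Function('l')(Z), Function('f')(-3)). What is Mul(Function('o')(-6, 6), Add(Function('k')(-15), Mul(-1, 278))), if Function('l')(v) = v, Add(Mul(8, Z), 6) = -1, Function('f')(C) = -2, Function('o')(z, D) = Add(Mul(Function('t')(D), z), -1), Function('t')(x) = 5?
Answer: Rational(34255, 4) ≈ 8563.8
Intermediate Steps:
Function('o')(z, D) = Add(-1, Mul(5, z)) (Function('o')(z, D) = Add(Mul(5, z), -1) = Add(-1, Mul(5, z)))
Z = Rational(-7, 8) (Z = Add(Rational(-3, 4), Mul(Rational(1, 8), -1)) = Add(Rational(-3, 4), Rational(-1, 8)) = Rational(-7, 8) ≈ -0.87500)
Function('k')(K) = Rational(7, 4) (Function('k')(K) = Mul(Rational(-7, 8), -2) = Rational(7, 4))
Mul(Function('o')(-6, 6), Add(Function('k')(-15), Mul(-1, 278))) = Mul(Add(-1, Mul(5, -6)), Add(Rational(7, 4), Mul(-1, 278))) = Mul(Add(-1, -30), Add(Rational(7, 4), -278)) = Mul(-31, Rational(-1105, 4)) = Rational(34255, 4)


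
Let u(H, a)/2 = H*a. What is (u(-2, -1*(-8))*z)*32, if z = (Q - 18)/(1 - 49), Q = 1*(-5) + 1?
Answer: -1408/3 ≈ -469.33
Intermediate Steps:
Q = -4 (Q = -5 + 1 = -4)
u(H, a) = 2*H*a (u(H, a) = 2*(H*a) = 2*H*a)
z = 11/24 (z = (-4 - 18)/(1 - 49) = -22/(-48) = -22*(-1/48) = 11/24 ≈ 0.45833)
(u(-2, -1*(-8))*z)*32 = ((2*(-2)*(-1*(-8)))*(11/24))*32 = ((2*(-2)*8)*(11/24))*32 = -32*11/24*32 = -44/3*32 = -1408/3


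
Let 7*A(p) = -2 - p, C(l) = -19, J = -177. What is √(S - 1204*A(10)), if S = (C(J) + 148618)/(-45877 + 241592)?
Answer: √79089284621685/195715 ≈ 45.440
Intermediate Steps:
A(p) = -2/7 - p/7 (A(p) = (-2 - p)/7 = -2/7 - p/7)
S = 148599/195715 (S = (-19 + 148618)/(-45877 + 241592) = 148599/195715 ≈ 0.75926)
√(S - 1204*A(10)) = √(148599/195715 - 1204*(-2/7 - ⅐*10)) = √(148599/195715 - 1204*(-2/7 - 10/7)) = √(148599/195715 - 1204*(-12/7)) = √(148599/195715 + 2064) = √(404104359/195715) = √79089284621685/195715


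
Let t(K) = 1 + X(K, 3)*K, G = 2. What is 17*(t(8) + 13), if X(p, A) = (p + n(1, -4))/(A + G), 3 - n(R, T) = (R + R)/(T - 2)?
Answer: 8194/15 ≈ 546.27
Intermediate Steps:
n(R, T) = 3 - 2*R/(-2 + T) (n(R, T) = 3 - (R + R)/(T - 2) = 3 - 2*R/(-2 + T))
X(p, A) = (10/3 + p)/(2 + A) (X(p, A) = (p + (-6 - 2*1 + 3*(-4))/(-2 - 4))/(A + 2) = (p + (-6 - 2 - 12)/(-6))/(2 + A) = (p - ⅙*(-20))/(2 + A) = (p + 10/3)/(2 + A) = (10/3 + p)/(2 + A))
t(K) = 1 + K*(⅔ + K/5) (t(K) = 1 + ((10/3 + K)/(2 + 3))*K = 1 + ((10/3 + K)/5)*K = 1 + (⅔ + K/5)*K = 1 + K*(⅔ + K/5))
17*(t(8) + 13) = 17*((1 + (1/15)*8*(10 + 3*8)) + 13) = 17*((1 + (1/15)*8*(10 + 24)) + 13) = 17*((1 + (1/15)*8*34) + 13) = 17*((1 + 272/15) + 13) = 17*(287/15 + 13) = 17*(482/15) = 8194/15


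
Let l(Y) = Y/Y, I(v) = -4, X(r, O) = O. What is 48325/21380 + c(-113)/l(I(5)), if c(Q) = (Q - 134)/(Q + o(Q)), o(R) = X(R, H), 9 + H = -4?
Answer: 1136981/269388 ≈ 4.2206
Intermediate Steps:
H = -13 (H = -9 - 4 = -13)
o(R) = -13
c(Q) = (-134 + Q)/(-13 + Q) (c(Q) = (Q - 134)/(Q - 13) = (-134 + Q)/(-13 + Q))
l(Y) = 1
48325/21380 + c(-113)/l(I(5)) = 48325/21380 + ((-134 - 113)/(-13 - 113))/1 = 48325*(1/21380) + (-247/(-126))*1 = 9665/4276 - 1/126*(-247)*1 = 9665/4276 + (247/126)*1 = 9665/4276 + 247/126 = 1136981/269388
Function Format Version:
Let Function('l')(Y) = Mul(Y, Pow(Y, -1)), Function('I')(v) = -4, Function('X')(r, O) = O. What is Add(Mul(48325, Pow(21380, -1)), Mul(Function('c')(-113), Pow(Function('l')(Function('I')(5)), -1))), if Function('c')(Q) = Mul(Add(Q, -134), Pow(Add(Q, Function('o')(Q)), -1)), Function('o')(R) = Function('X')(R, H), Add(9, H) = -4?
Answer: Rational(1136981, 269388) ≈ 4.2206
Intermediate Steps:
H = -13 (H = Add(-9, -4) = -13)
Function('o')(R) = -13
Function('c')(Q) = Mul(Pow(Add(-13, Q), -1), Add(-134, Q)) (Function('c')(Q) = Mul(Add(Q, -134), Pow(Add(Q, -13), -1)) = Mul(Add(-134, Q), Pow(Add(-13, Q), -1)) = Mul(Pow(Add(-13, Q), -1), Add(-134, Q)))
Function('l')(Y) = 1
Add(Mul(48325, Pow(21380, -1)), Mul(Function('c')(-113), Pow(Function('l')(Function('I')(5)), -1))) = Add(Mul(48325, Pow(21380, -1)), Mul(Mul(Pow(Add(-13, -113), -1), Add(-134, -113)), Pow(1, -1))) = Add(Mul(48325, Rational(1, 21380)), Mul(Mul(Pow(-126, -1), -247), 1)) = Add(Rational(9665, 4276), Mul(Mul(Rational(-1, 126), -247), 1)) = Add(Rational(9665, 4276), Mul(Rational(247, 126), 1)) = Add(Rational(9665, 4276), Rational(247, 126)) = Rational(1136981, 269388)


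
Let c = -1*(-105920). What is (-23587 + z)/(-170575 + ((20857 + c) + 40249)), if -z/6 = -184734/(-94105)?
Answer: 201887549/30361695 ≈ 6.6494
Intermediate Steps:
z = -100764/8555 (z = -(-1108404)/(-94105) = -(-1108404)*(-1)/94105 = -6*16794/8555 = -100764/8555 ≈ -11.778)
c = 105920
(-23587 + z)/(-170575 + ((20857 + c) + 40249)) = (-23587 - 100764/8555)/(-170575 + ((20857 + 105920) + 40249)) = -201887549/(8555*(-170575 + (126777 + 40249))) = -201887549/(8555*(-170575 + 167026)) = -201887549/8555/(-3549) = -201887549/8555*(-1/3549) = 201887549/30361695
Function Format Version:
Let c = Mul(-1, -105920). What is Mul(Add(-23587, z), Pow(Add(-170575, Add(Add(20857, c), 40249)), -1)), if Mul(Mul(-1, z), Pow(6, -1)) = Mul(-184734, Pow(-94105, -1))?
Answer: Rational(201887549, 30361695) ≈ 6.6494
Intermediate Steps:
z = Rational(-100764, 8555) (z = Mul(-6, Mul(-184734, Pow(-94105, -1))) = Mul(-6, Mul(-184734, Rational(-1, 94105))) = Mul(-6, Rational(16794, 8555)) = Rational(-100764, 8555) ≈ -11.778)
c = 105920
Mul(Add(-23587, z), Pow(Add(-170575, Add(Add(20857, c), 40249)), -1)) = Mul(Add(-23587, Rational(-100764, 8555)), Pow(Add(-170575, Add(Add(20857, 105920), 40249)), -1)) = Mul(Rational(-201887549, 8555), Pow(Add(-170575, Add(126777, 40249)), -1)) = Mul(Rational(-201887549, 8555), Pow(Add(-170575, 167026), -1)) = Mul(Rational(-201887549, 8555), Pow(-3549, -1)) = Mul(Rational(-201887549, 8555), Rational(-1, 3549)) = Rational(201887549, 30361695)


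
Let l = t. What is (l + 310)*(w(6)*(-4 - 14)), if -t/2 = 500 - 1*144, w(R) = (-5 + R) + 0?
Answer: 7236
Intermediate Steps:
w(R) = -5 + R
t = -712 (t = -2*(500 - 1*144) = -2*(500 - 144) = -2*356 = -712)
l = -712
(l + 310)*(w(6)*(-4 - 14)) = (-712 + 310)*((-5 + 6)*(-4 - 14)) = -402*(-18) = 7236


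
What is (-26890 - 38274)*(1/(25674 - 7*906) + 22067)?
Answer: -6949728300295/4833 ≈ -1.4380e+9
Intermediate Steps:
(-26890 - 38274)*(1/(25674 - 7*906) + 22067) = -65164*(1/(25674 - 6342) + 22067) = -65164*(1/19332 + 22067) = -65164*426599245/19332 = -6949728300295/4833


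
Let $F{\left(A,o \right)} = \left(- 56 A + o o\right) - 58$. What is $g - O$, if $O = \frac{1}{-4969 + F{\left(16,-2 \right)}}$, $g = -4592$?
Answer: $- \frac{27180047}{5919} \approx -4592.0$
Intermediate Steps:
$F{\left(A,o \right)} = -58 + o^{2} - 56 A$ ($F{\left(A,o \right)} = \left(- 56 A + o^{2}\right) - 58 = \left(o^{2} - 56 A\right) - 58 = -58 + o^{2} - 56 A$)
$O = - \frac{1}{5919}$ ($O = \frac{1}{-4969 - \left(954 - 4\right)} = \frac{1}{-4969 - 950} = \frac{1}{-5919} = - \frac{1}{5919} \approx -0.00016895$)
$g - O = -4592 - - \frac{1}{5919} = -4592 + \frac{1}{5919} = - \frac{27180047}{5919}$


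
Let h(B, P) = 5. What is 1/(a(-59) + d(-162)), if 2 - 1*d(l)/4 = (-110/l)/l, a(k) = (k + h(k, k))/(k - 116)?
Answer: 1148175/9558944 ≈ 0.12012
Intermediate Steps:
a(k) = (5 + k)/(-116 + k) (a(k) = (k + 5)/(k - 116) = (5 + k)/(-116 + k))
d(l) = 8 + 440/l**2 (d(l) = 8 - 4*(-110/l)/l = 8 - (-440)/l**2 = 8 + 440/l**2)
1/(a(-59) + d(-162)) = 1/((5 - 59)/(-116 - 59) + (8 + 440/(-162)**2)) = 1/(-54/(-175) + (8 + 440*(1/26244))) = 1/(-1/175*(-54) + (8 + 110/6561)) = 1/(54/175 + 52598/6561) = 1/(9558944/1148175) = 1148175/9558944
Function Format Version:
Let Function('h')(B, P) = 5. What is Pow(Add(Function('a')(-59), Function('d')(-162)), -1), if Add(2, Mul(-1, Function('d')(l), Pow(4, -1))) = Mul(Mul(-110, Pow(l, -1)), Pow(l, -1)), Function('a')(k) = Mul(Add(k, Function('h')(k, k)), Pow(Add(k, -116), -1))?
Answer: Rational(1148175, 9558944) ≈ 0.12012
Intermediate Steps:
Function('a')(k) = Mul(Pow(Add(-116, k), -1), Add(5, k)) (Function('a')(k) = Mul(Add(k, 5), Pow(Add(k, -116), -1)) = Mul(Add(5, k), Pow(Add(-116, k), -1)) = Mul(Pow(Add(-116, k), -1), Add(5, k)))
Function('d')(l) = Add(8, Mul(440, Pow(l, -2))) (Function('d')(l) = Add(8, Mul(-4, Mul(Mul(-110, Pow(l, -1)), Pow(l, -1)))) = Add(8, Mul(-4, Mul(-110, Pow(l, -2)))) = Add(8, Mul(440, Pow(l, -2))))
Pow(Add(Function('a')(-59), Function('d')(-162)), -1) = Pow(Add(Mul(Pow(Add(-116, -59), -1), Add(5, -59)), Add(8, Mul(440, Pow(-162, -2)))), -1) = Pow(Add(Mul(Pow(-175, -1), -54), Add(8, Mul(440, Rational(1, 26244)))), -1) = Pow(Add(Mul(Rational(-1, 175), -54), Add(8, Rational(110, 6561))), -1) = Pow(Add(Rational(54, 175), Rational(52598, 6561)), -1) = Pow(Rational(9558944, 1148175), -1) = Rational(1148175, 9558944)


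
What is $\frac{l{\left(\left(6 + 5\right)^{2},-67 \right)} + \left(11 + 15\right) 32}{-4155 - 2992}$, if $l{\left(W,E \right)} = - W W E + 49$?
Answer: $- \frac{981828}{7147} \approx -137.38$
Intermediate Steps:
$l{\left(W,E \right)} = 49 - E W^{2}$ ($l{\left(W,E \right)} = - W^{2} E + 49 = - E W^{2} + 49 = 49 - E W^{2}$)
$\frac{l{\left(\left(6 + 5\right)^{2},-67 \right)} + \left(11 + 15\right) 32}{-4155 - 2992} = \frac{\left(49 - - 67 \left(\left(6 + 5\right)^{2}\right)^{2}\right) + \left(11 + 15\right) 32}{-4155 - 2992} = \frac{\left(49 - - 67 \left(11^{2}\right)^{2}\right) + 26 \cdot 32}{-7147} = \left(\left(49 - - 67 \cdot 121^{2}\right) + 832\right) \left(- \frac{1}{7147}\right) = \left(\left(49 - \left(-67\right) 14641\right) + 832\right) \left(- \frac{1}{7147}\right) = \left(\left(49 + 980947\right) + 832\right) \left(- \frac{1}{7147}\right) = \left(980996 + 832\right) \left(- \frac{1}{7147}\right) = 981828 \left(- \frac{1}{7147}\right) = - \frac{981828}{7147}$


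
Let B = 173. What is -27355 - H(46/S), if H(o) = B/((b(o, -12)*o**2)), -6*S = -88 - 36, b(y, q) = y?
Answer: -8991517538/328509 ≈ -27371.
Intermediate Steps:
S = 62/3 (S = -(-88 - 36)/6 = -1/6*(-124) = 62/3 ≈ 20.667)
H(o) = 173/o**3 (H(o) = 173/((o*o**2)) = 173/(o**3) = 173/o**3)
-27355 - H(46/S) = -27355 - 173/(46/(62/3))**3 = -27355 - 173/(46*(3/62))**3 = -27355 - 173/(69/31)**3 = -27355 - 173*29791/328509 = -27355 - 1*5153843/328509 = -27355 - 5153843/328509 = -8991517538/328509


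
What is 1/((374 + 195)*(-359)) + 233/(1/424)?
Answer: 20180340631/204271 ≈ 98792.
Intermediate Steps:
1/((374 + 195)*(-359)) + 233/(1/424) = -1/359/569 + 233/(1/424) = (1/569)*(-1/359) + 233*424 = -1/204271 + 98792 = 20180340631/204271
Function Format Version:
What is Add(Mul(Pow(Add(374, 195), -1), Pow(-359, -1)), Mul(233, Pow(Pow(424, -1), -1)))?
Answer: Rational(20180340631, 204271) ≈ 98792.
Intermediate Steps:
Add(Mul(Pow(Add(374, 195), -1), Pow(-359, -1)), Mul(233, Pow(Pow(424, -1), -1))) = Add(Mul(Pow(569, -1), Rational(-1, 359)), Mul(233, Pow(Rational(1, 424), -1))) = Add(Mul(Rational(1, 569), Rational(-1, 359)), Mul(233, 424)) = Add(Rational(-1, 204271), 98792) = Rational(20180340631, 204271)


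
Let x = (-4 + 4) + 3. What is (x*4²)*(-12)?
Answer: -576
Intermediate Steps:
x = 3 (x = 0 + 3 = 3)
(x*4²)*(-12) = (3*4²)*(-12) = (3*16)*(-12) = 48*(-12) = -576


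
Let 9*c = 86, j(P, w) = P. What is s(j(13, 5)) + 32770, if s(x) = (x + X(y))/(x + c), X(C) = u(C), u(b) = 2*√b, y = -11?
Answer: 6652427/203 + 18*I*√11/203 ≈ 32771.0 + 0.29409*I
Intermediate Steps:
X(C) = 2*√C
c = 86/9 (c = (⅑)*86 = 86/9 ≈ 9.5556)
s(x) = (x + 2*I*√11)/(86/9 + x) (s(x) = (x + 2*√(-11))/(x + 86/9) = (x + 2*(I*√11))/(86/9 + x) = (x + 2*I*√11)/(86/9 + x))
s(j(13, 5)) + 32770 = 9*(13 + 2*I*√11)/(86 + 9*13) + 32770 = 9*(13 + 2*I*√11)/(86 + 117) + 32770 = 9*(13 + 2*I*√11)/203 + 32770 = 9*(1/203)*(13 + 2*I*√11) + 32770 = (117/203 + 18*I*√11/203) + 32770 = 6652427/203 + 18*I*√11/203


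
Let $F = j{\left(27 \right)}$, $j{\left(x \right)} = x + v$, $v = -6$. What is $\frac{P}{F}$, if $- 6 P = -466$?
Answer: $\frac{233}{63} \approx 3.6984$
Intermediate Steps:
$P = \frac{233}{3}$ ($P = \left(- \frac{1}{6}\right) \left(-466\right) = \frac{233}{3} \approx 77.667$)
$j{\left(x \right)} = -6 + x$ ($j{\left(x \right)} = x - 6 = -6 + x$)
$F = 21$ ($F = -6 + 27 = 21$)
$\frac{P}{F} = \frac{233}{3 \cdot 21} = \frac{233}{3} \cdot \frac{1}{21} = \frac{233}{63}$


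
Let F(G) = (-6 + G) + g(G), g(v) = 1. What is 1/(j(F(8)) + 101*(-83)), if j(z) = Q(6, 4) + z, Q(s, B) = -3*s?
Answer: -1/8398 ≈ -0.00011908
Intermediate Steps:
F(G) = -5 + G (F(G) = (-6 + G) + 1 = -5 + G)
j(z) = -18 + z (j(z) = -3*6 + z = -18 + z)
1/(j(F(8)) + 101*(-83)) = 1/((-18 + (-5 + 8)) + 101*(-83)) = 1/((-18 + 3) - 8383) = 1/(-15 - 8383) = 1/(-8398) = -1/8398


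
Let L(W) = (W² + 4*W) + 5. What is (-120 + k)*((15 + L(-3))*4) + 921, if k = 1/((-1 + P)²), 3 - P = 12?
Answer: -180958/25 ≈ -7238.3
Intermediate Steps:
P = -9 (P = 3 - 1*12 = 3 - 12 = -9)
k = 1/100 (k = 1/((-1 - 9)²) = 1/((-10)²) = 1/100 ≈ 0.010000)
L(W) = 5 + W² + 4*W
(-120 + k)*((15 + L(-3))*4) + 921 = (-120 + 1/100)*((15 + (5 + (-3)² + 4*(-3)))*4) + 921 = -11999*(15 + (5 + 9 - 12))*4/100 + 921 = -11999*(15 + 2)*4/100 + 921 = -203983*4/100 + 921 = -11999/100*68 + 921 = -203983/25 + 921 = -180958/25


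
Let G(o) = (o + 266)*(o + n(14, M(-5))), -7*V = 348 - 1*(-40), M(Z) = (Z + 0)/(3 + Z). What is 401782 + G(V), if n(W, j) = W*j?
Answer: 19476536/49 ≈ 3.9748e+5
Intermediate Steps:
M(Z) = Z/(3 + Z)
V = -388/7 (V = -(348 - 1*(-40))/7 = -(348 + 40)/7 = -1/7*388 = -388/7 ≈ -55.429)
G(o) = (35 + o)*(266 + o) (G(o) = (o + 266)*(o + 14*(-5/(3 - 5))) = (266 + o)*(o + 14*(-5/(-2))) = (266 + o)*(o + 14*(-5*(-1/2))) = (266 + o)*(o + 14*(5/2)) = (266 + o)*(o + 35) = (266 + o)*(35 + o) = (35 + o)*(266 + o))
401782 + G(V) = 401782 + (9310 + (-388/7)**2 + 301*(-388/7)) = 401782 + (9310 + 150544/49 - 16684) = 401782 - 210782/49 = 19476536/49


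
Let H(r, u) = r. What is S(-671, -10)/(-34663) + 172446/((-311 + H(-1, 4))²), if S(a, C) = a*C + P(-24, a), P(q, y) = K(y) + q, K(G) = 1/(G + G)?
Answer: 595697448461/377351955552 ≈ 1.5786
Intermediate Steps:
K(G) = 1/(2*G)
P(q, y) = q + 1/(2*y) (P(q, y) = 1/(2*y) + q = q + 1/(2*y))
S(a, C) = -24 + 1/(2*a) + C*a (S(a, C) = a*C + (-24 + 1/(2*a)) = C*a + (-24 + 1/(2*a)) = -24 + 1/(2*a) + C*a)
S(-671, -10)/(-34663) + 172446/((-311 + H(-1, 4))²) = (-24 + (½)/(-671) - 10*(-671))/(-34663) + 172446/((-311 - 1)²) = (-24 + (½)*(-1/671) + 6710)*(-1/34663) + 172446/((-312)²) = (-24 - 1/1342 + 6710)*(-1/34663) + 172446/97344 = (8972611/1342)*(-1/34663) + 172446*(1/97344) = -8972611/46517746 + 28741/16224 = 595697448461/377351955552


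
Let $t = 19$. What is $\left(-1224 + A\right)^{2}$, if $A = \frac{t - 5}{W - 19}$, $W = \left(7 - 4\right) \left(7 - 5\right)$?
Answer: $\frac{253637476}{169} \approx 1.5008 \cdot 10^{6}$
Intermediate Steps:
$W = 6$ ($W = 3 \cdot 2 = 6$)
$A = - \frac{14}{13}$ ($A = \frac{19 - 5}{6 - 19} = \frac{14}{-13} = 14 \left(- \frac{1}{13}\right) = - \frac{14}{13} \approx -1.0769$)
$\left(-1224 + A\right)^{2} = \left(-1224 - \frac{14}{13}\right)^{2} = \left(- \frac{15926}{13}\right)^{2} = \frac{253637476}{169}$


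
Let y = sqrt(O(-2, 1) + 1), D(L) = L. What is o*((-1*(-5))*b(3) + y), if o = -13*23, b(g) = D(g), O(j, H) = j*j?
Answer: -4485 - 299*sqrt(5) ≈ -5153.6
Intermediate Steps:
O(j, H) = j**2
b(g) = g
o = -299
y = sqrt(5) (y = sqrt((-2)**2 + 1) = sqrt(4 + 1) = sqrt(5) ≈ 2.2361)
o*((-1*(-5))*b(3) + y) = -299*(-1*(-5)*3 + sqrt(5)) = -299*(5*3 + sqrt(5)) = -299*(15 + sqrt(5)) = -4485 - 299*sqrt(5)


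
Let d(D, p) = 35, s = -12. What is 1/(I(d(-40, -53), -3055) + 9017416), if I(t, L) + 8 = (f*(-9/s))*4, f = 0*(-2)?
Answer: 1/9017408 ≈ 1.1090e-7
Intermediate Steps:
f = 0
I(t, L) = -8 (I(t, L) = -8 + (0*(-9/(-12)))*4 = -8 + (0*(-9*(-1/12)))*4 = -8 + (0*(¾))*4 = -8 + 0*4 = -8 + 0 = -8)
1/(I(d(-40, -53), -3055) + 9017416) = 1/(-8 + 9017416) = 1/9017408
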